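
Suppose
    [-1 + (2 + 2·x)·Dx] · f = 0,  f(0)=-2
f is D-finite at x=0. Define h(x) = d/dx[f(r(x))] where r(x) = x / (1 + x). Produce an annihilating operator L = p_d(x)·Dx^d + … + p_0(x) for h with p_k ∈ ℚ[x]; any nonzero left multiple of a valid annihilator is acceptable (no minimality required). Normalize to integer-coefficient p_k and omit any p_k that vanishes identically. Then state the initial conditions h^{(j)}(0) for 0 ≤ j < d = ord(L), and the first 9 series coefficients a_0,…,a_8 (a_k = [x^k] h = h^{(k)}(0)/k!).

f: a_k = -2, -1, 1/4, -1/8, 5/64, -7/128, 21/512, -33/1024, 429/16384, …
Change of var in L_f (x↦r) gives L₀.
Differentiate: ansatz ord ≤ ord L₀ ⇒ L.
L = (-5 - 8·x) + (-2 - 6·x - 4·x^2)·Dx  (order 1).
h: a_k = -1, 5/2, -39/8, 141/16, -1995/128, 7059/256, -50435/1024, 182461/2048, -5347827/32768, …
ICs: h(0) = -1.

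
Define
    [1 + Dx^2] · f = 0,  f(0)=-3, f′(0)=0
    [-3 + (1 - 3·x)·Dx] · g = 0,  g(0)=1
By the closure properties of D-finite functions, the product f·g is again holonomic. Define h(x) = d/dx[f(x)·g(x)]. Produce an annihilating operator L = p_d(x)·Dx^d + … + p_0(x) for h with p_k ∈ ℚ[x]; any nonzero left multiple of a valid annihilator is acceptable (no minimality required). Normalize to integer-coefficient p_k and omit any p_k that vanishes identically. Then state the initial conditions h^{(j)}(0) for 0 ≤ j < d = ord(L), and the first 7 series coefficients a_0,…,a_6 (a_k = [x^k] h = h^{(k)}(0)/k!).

L = (-17 - 6·x + 9·x^2) + (-6 + 18·x)·Dx + (1 - 6·x + 9·x^2)·Dx^2  (order 2).
h: a_k = -9, -51, -459/2, -1837/2, -27555/8, -495989/40, -3471923/80, …
ICs: h(0) = -9, h′(0) = -51.

f: a_k = -3, 0, 3/2, 0, -1/8, 0, 1/240, …
g: a_k = 1, 3, 9, 27, 81, 243, 729, …
L₀ := L_f ⊗_s L_g (sym. prod.), ord ≤ 2.
h₀' ⇒ L via d/dx closure of L₀.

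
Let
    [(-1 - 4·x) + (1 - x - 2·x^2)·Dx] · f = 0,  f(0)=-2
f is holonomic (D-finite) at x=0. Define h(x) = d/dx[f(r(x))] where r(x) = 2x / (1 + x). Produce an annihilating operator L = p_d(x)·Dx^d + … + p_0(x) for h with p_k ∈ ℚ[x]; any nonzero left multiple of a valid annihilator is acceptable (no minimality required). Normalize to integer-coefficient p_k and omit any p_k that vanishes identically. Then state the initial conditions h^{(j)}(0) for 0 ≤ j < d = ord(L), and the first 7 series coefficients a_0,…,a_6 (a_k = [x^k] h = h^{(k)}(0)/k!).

L = (10 + 54·x + 270·x^2 + 162·x^3) + (-1 - 10·x + 90·x^3 + 81·x^4)·Dx  (order 1).
h: a_k = -4, -40, -108, -720, -1620, -9720, -20412, …
ICs: h(0) = -4.

f: a_k = -2, -2, -6, -10, -22, -42, -86, …
Substitute x→r, Dx→(1/r')Dx; clear ⇒ L₀.
h₀' ⇒ L via d/dx closure of L₀.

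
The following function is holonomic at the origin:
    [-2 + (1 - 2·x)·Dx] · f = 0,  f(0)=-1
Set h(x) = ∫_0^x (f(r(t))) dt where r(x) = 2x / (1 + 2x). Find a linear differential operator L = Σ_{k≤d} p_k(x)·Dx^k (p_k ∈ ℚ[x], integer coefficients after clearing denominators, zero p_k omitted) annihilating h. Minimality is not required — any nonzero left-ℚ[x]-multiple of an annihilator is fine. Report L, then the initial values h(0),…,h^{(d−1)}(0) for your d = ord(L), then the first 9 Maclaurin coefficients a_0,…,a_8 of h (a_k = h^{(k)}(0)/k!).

L = 4·Dx + (-1 + 4·x^2)·Dx^2  (order 2).
h: a_k = 0, -1, -2, -8/3, -4, -32/5, -32/3, -128/7, -32, …
ICs: h(0) = 0, h′(0) = -1.

f: a_k = -1, -2, -4, -8, -16, -32, -64, -128, -256, …
L₀ from L_f via x↦r, Dx↦r'^{-1}Dx.
∫: right-multiply L₀ by Dx.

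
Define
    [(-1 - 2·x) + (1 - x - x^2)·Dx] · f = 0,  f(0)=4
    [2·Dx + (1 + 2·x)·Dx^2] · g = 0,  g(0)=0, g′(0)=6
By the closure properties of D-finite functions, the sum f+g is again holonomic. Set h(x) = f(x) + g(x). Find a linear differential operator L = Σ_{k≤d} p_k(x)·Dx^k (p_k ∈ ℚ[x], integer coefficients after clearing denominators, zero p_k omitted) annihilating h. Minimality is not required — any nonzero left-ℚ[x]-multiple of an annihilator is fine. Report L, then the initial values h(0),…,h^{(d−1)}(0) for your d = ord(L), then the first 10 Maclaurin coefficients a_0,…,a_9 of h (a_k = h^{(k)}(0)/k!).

f: a_k = 4, 4, 8, 12, 20, 32, 52, 84, 136, 220, …
g: a_k = 0, 6, -6, 8, -12, 96/5, -32, 384/7, -96, 512/3, …
f+g: L₀ = lclm(L_f,L_g), ord ≤ 1+2.
L = (34 + 92·x + 116·x^2 + 48·x^3 + 24·x^4)·Dx + (5 + 60·x + 170·x^2 + 180·x^3 + 100·x^4 + 40·x^5)·Dx^2 + (-3 - 11·x - 5·x^2 + 20·x^3 + 30·x^4 + 24·x^5 + 8·x^6)·Dx^3  (order 3).
h: a_k = 4, 10, 2, 20, 8, 256/5, 20, 972/7, 40, 1172/3, …
ICs: h(0) = 4, h′(0) = 10, h′′(0) = 4.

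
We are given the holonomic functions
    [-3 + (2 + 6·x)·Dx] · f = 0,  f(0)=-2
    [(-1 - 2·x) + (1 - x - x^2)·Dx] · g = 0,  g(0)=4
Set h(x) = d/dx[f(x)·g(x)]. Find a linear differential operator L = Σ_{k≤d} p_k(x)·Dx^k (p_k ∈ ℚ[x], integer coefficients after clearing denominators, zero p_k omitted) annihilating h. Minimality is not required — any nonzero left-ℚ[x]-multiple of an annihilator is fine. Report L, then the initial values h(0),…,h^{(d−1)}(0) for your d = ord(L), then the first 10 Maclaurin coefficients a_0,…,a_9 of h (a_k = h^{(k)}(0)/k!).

f: a_k = -2, -3, 9/4, -27/8, 405/64, -1701/128, 15309/512, -72171/1024, 2814669/16384, -14073345/32768, …
g: a_k = 4, 4, 8, 12, 20, 32, 52, 84, 136, 220, …
Sym-product of L_f,L_g gives L₀ (≤ ord 1).
Differentiate: ansatz ord ≤ ord L₀ ⇒ L.
L = (19 + 186·x + 321·x^2 + 210·x^3 + 135·x^4) + (-10 - 34·x - 6·x^2 + 50·x^3 + 114·x^4 + 54·x^5)·Dx  (order 1).
h: a_k = -20, -38, -315/2, -739/4, -24295/32, -30117/64, -917847/256, 395485/512, -157304223/8192, 383995055/16384, …
ICs: h(0) = -20.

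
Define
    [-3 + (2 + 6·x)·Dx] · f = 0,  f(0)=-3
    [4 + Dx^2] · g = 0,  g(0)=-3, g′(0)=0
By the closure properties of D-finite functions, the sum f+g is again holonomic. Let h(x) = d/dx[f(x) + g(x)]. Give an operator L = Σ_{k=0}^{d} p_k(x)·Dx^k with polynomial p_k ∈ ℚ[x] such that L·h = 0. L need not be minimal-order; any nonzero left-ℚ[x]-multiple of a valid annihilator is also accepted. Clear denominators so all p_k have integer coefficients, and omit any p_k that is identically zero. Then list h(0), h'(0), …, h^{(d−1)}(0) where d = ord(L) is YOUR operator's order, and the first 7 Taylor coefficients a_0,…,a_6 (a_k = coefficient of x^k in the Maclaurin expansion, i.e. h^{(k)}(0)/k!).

L = (-1812 - 1152·x - 1728·x^2) + (-344 - 1800·x - 3456·x^2 - 3456·x^3)·Dx + (-453 - 288·x - 432·x^2)·Dx^2 + (-86 - 450·x - 864·x^2 - 864·x^3)·Dx^3  (order 3).
h: a_k = -9/2, 75/4, -243/16, 959/32, -25515/256, 693001/2560, -1515591/2048, …
ICs: h(0) = -9/2, h′(0) = 75/4, h′′(0) = -243/8.

f: a_k = -3, -9/2, 27/8, -81/16, 1215/128, -5103/256, 45927/1024, …
g: a_k = -3, 0, 6, 0, -2, 0, 4/15, …
f+g: L₀ = lclm(L_f,L_g), ord ≤ 1+2.
Differentiate: ansatz ord ≤ ord L₀ ⇒ L.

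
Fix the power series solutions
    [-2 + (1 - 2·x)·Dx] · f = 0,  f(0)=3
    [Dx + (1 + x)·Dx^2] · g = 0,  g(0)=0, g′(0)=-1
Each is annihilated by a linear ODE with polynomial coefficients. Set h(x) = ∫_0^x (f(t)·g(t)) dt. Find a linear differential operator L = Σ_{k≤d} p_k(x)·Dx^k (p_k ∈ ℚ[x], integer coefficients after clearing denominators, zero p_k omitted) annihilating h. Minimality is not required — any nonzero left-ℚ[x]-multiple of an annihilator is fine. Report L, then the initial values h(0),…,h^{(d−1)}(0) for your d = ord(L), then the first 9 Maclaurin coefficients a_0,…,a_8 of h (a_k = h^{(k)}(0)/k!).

L = 2·Dx + (3 + 6·x)·Dx^2 + (-1 + x + 2·x^2)·Dx^3  (order 3).
h: a_k = 0, 0, -3/2, -3/2, -5/2, -77/20, -391/60, -111/10, -2727/140, …
ICs: h(0) = 0, h′(0) = 0, h′′(0) = -3.

f: a_k = 3, 6, 12, 24, 48, 96, 192, 384, 768, …
g: a_k = 0, -1, 1/2, -1/3, 1/4, -1/5, 1/6, -1/7, 1/8, …
Sym-product of L_f,L_g gives L₀ (≤ ord 2).
h=∫h₀ ⇒ L = L₀·Dx.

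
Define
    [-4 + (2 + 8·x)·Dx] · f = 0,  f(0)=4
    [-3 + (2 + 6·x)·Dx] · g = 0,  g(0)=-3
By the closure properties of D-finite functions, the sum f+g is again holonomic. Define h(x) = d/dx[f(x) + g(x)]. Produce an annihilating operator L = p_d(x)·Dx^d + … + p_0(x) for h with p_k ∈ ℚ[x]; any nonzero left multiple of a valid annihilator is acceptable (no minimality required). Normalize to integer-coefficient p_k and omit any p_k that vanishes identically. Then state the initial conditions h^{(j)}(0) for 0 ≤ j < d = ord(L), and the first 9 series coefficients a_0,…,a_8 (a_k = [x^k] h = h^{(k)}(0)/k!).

L = -18 + (-21 - 72·x)·Dx + (-2 - 14·x - 24·x^2)·Dx^2  (order 2).
h: a_k = 7/2, -37/4, 525/16, -3905/32, 117845/256, -894411/512, 13623225/2048, -104015769/4096, 6367606245/65536, …
ICs: h(0) = 7/2, h′(0) = -37/4.

f: a_k = 4, 8, -8, 16, -40, 112, -336, 1056, -3432, …
g: a_k = -3, -9/2, 27/8, -81/16, 1215/128, -5103/256, 45927/1024, -216513/2048, 8444007/32768, …
L₀ := lclm(L_f,L_g); ord L₀ ≤ 1+1.
h=h₀': d/dx-closure on L₀ ⇒ L.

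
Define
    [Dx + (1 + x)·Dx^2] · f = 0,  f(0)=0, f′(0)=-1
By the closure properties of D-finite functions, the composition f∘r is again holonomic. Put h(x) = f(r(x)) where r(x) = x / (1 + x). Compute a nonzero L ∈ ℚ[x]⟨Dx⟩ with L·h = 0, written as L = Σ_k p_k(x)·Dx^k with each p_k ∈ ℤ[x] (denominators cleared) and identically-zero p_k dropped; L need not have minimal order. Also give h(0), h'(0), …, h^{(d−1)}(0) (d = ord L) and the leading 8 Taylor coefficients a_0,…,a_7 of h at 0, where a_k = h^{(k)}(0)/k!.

f: a_k = 0, -1, 1/2, -1/3, 1/4, -1/5, 1/6, -1/7, …
h₀=f(r): pull back L_f along r ⇒ L₀.
L = (3 + 4·x)·Dx + (1 + 3·x + 2·x^2)·Dx^2  (order 2).
h: a_k = 0, -1, 3/2, -7/3, 15/4, -31/5, 21/2, -127/7, …
ICs: h(0) = 0, h′(0) = -1.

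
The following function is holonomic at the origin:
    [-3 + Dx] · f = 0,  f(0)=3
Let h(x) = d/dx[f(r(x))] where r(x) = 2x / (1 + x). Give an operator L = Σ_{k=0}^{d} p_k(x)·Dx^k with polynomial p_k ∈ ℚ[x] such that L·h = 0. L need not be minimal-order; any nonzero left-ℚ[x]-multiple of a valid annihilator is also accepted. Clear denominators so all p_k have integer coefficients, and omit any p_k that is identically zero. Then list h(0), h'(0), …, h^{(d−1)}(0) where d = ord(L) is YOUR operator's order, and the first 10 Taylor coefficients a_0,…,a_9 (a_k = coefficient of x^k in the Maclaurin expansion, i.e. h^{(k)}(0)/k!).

f: a_k = 3, 9, 27/2, 27/2, 81/8, 243/40, 243/80, 729/560, 2187/4480, 729/4480, …
L₀ from L_f via x↦r, Dx↦r'^{-1}Dx.
h=h₀': d/dx-closure on L₀ ⇒ L.
L = (4 - 2·x) + (-1 - 2·x - x^2)·Dx  (order 1).
h: a_k = 18, 72, 54, -72, -18, 432/5, -342/5, -288/35, 2754/35, -3384/35, …
ICs: h(0) = 18.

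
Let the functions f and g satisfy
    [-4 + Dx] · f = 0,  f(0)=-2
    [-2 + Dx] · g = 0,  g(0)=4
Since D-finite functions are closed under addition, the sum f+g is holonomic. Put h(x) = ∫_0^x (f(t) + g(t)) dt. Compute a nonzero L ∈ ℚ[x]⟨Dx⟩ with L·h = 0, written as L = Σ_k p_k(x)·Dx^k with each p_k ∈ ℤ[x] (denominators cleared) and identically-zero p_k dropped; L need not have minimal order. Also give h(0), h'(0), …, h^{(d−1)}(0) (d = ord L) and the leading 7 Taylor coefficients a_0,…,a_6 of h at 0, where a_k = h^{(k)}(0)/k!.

f: a_k = -2, -8, -16, -64/3, -64/3, -256/15, -512/45, …
g: a_k = 4, 8, 8, 16/3, 8/3, 16/15, 16/45, …
h₀=f+g: left-lcm gives L₀, ord ≤ 2.
h=∫₀ˣh₀: take L = L₀·Dx.
L = 8·Dx - 6·Dx^2 + Dx^3  (order 3).
h: a_k = 0, 2, 0, -8/3, -4, -56/15, -8/3, …
ICs: h(0) = 0, h′(0) = 2, h′′(0) = 0.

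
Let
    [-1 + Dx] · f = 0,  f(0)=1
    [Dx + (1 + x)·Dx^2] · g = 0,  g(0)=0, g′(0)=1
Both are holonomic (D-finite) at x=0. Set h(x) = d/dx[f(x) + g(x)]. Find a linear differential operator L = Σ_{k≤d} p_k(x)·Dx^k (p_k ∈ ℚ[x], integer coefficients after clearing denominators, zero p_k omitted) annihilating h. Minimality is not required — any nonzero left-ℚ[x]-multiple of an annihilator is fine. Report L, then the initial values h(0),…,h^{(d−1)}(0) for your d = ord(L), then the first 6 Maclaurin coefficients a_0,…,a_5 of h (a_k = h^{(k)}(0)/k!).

L = (-3 - x) + (1 - 2·x - x^2)·Dx + (2 + 3·x + x^2)·Dx^2  (order 2).
h: a_k = 2, 0, 3/2, -5/6, 25/24, -119/120, …
ICs: h(0) = 2, h′(0) = 0.

f: a_k = 1, 1, 1/2, 1/6, 1/24, 1/120, …
g: a_k = 0, 1, -1/2, 1/3, -1/4, 1/5, …
f+g: L₀ = lclm(L_f,L_g), ord ≤ 1+2.
h=h₀': d/dx-closure on L₀ ⇒ L.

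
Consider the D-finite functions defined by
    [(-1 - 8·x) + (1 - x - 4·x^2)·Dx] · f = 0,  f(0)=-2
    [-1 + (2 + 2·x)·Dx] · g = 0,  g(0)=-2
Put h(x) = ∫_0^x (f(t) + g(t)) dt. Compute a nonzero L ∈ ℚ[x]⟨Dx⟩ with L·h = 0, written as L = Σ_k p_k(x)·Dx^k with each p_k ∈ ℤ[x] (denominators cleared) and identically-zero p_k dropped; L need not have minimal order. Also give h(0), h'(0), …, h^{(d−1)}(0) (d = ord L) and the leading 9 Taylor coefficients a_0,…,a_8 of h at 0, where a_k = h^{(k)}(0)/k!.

L = (-21 - 75·x - 228·x^2 - 160·x^3)·Dx + (41 + 174·x + 609·x^2 + 872·x^3 + 400·x^4)·Dx^2 + (-2 - 38·x - 30·x^2 + 198·x^3 + 352·x^4 + 160·x^5)·Dx^3  (order 3).
h: a_k = 0, -4, -3/2, -13/4, -145/32, -3707/320, -5549/256, -185323/3584, -903201/8192, …
ICs: h(0) = 0, h′(0) = -4, h′′(0) = -3.

f: a_k = -2, -2, -10, -18, -58, -130, -362, -882, -2330, …
g: a_k = -2, -1, 1/4, -1/8, 5/64, -7/128, 21/512, -33/1024, 429/16384, …
Weyl lclm of L_f,L_g ⇒ L₀ (ord ≤ 2).
h=∫h₀ ⇒ L = L₀·Dx.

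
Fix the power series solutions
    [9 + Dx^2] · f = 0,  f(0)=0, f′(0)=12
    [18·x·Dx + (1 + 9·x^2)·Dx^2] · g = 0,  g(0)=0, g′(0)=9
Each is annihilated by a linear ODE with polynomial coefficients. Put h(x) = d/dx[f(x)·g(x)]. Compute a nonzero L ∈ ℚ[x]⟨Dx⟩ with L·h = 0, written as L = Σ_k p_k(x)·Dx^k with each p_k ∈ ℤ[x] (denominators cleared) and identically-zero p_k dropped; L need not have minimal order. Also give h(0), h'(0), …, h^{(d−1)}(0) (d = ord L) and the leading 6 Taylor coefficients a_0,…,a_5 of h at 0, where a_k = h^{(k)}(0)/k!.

L = (8910 + 214326·x^2 + 3024621·x^4 + 5668704·x^6 + 6377292·x^8 + 9565938·x^10 + 43046721·x^12) + (5508·x + 207036·x^3 + 1837080·x^5 + 4723920·x^7 + 10628820·x^9 + 19131876·x^11)·Dx + (1080 + 27540·x^2 + 389286·x^4 + 971028·x^6 + 1889568·x^8 + 4251528·x^10 + 9565938·x^12)·Dx^2 + (612·x + 23004·x^3 + 204120·x^5 + 524880·x^7 + 1180980·x^9 + 2125764·x^11)·Dx^3 + (10 + 414·x^2 + 5913·x^4 + 37908·x^6 + 131220·x^8 + 354294·x^10 + 531441·x^12)·Dx^4  (order 4).
h: a_k = 0, 216, 0, -1944, 0, 13851, …
ICs: h(0) = 0, h′(0) = 216, h′′(0) = 0, h′′′(0) = -11664.

f: a_k = 0, 12, 0, -18, 0, 81/10, …
g: a_k = 0, 9, 0, -27, 0, 729/5, …
f·g: L₀ = L_f ⊗_s L_g, ord ≤ 2·2.
h₀' ⇒ L via d/dx closure of L₀.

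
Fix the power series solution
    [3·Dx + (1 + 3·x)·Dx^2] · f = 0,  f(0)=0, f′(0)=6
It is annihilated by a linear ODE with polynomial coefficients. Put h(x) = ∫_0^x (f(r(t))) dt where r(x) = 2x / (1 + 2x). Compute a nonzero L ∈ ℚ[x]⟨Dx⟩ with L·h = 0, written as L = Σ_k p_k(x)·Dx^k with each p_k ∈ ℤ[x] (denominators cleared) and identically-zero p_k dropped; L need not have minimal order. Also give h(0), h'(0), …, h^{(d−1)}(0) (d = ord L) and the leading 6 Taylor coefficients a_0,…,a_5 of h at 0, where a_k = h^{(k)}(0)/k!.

L = (10 + 32·x)·Dx^2 + (1 + 10·x + 16·x^2)·Dx^3  (order 3).
h: a_k = 0, 0, 6, -20, 84, -408, …
ICs: h(0) = 0, h′(0) = 0, h′′(0) = 12.

f: a_k = 0, 6, -9, 18, -81/2, 486/5, …
Substitute x→r, Dx→(1/r')Dx; clear ⇒ L₀.
Integrate: L := L₀·Dx.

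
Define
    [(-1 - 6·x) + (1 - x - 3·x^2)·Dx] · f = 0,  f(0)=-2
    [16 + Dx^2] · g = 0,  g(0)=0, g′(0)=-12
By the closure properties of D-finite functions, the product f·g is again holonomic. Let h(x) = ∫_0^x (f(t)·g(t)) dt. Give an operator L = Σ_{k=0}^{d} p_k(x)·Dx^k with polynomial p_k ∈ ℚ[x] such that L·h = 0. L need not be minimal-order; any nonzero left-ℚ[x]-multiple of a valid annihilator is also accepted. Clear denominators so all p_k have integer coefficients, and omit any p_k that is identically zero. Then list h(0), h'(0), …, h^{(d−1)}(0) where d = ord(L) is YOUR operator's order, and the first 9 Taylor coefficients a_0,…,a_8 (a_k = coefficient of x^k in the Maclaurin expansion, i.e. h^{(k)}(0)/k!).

f: a_k = -2, -2, -8, -14, -38, -80, -194, -434, -1016, …
g: a_k = 0, -12, 0, 32, 0, -128/5, 0, 1024/105, 0, …
f·g: L₀ = L_f ⊗_s L_g, ord ≤ 1·2.
∫: right-multiply L₀ by Dx.
L = (-10 + 16·x + 48·x^2)·Dx + (2 + 12·x)·Dx^2 + (-1 + x + 3·x^2)·Dx^3  (order 3).
h: a_k = 0, 0, 12, 8, 8, 104/5, 628/15, 2816/35, 17027/105, …
ICs: h(0) = 0, h′(0) = 0, h′′(0) = 24.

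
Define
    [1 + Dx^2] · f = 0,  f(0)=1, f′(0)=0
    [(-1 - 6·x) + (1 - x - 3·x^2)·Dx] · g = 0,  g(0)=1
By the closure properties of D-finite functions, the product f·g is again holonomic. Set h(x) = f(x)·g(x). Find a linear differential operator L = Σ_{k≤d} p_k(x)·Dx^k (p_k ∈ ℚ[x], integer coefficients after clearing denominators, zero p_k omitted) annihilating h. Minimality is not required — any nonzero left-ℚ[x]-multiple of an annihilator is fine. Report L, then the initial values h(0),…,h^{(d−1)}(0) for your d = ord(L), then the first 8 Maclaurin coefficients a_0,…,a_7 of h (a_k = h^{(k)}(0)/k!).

f: a_k = 1, 0, -1/2, 0, 1/24, 0, -1/720, 0, …
g: a_k = 1, 1, 4, 7, 19, 40, 97, 217, …
Sym-product of L_f,L_g gives L₀ (≤ ord 2).
L = (5 + x + 3·x^2) + (2 + 12·x)·Dx + (-1 + x + 3·x^2)·Dx^2  (order 2).
h: a_k = 1, 1, 7/2, 13/2, 409/24, 877/24, 63119/720, 142049/720, …
ICs: h(0) = 1, h′(0) = 1.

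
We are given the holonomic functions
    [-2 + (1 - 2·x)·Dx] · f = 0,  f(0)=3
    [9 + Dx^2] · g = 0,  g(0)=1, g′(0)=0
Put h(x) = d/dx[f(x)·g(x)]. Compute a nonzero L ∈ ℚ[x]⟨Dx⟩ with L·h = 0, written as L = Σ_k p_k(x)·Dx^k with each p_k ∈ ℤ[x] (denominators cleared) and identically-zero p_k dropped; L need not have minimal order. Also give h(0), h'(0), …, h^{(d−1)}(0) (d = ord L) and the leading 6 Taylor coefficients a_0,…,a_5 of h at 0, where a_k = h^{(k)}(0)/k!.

L = (1 - 36·x + 36·x^2) + (-4 + 8·x)·Dx + (1 - 4·x + 4·x^2)·Dx^2  (order 2).
h: a_k = 6, -3, -9, 33/2, 165/4, 3231/40, …
ICs: h(0) = 6, h′(0) = -3.

f: a_k = 3, 6, 12, 24, 48, 96, …
g: a_k = 1, 0, -9/2, 0, 27/8, 0, …
f·g: L₀ = L_f ⊗_s L_g, ord ≤ 1·2.
Differentiate: ansatz ord ≤ ord L₀ ⇒ L.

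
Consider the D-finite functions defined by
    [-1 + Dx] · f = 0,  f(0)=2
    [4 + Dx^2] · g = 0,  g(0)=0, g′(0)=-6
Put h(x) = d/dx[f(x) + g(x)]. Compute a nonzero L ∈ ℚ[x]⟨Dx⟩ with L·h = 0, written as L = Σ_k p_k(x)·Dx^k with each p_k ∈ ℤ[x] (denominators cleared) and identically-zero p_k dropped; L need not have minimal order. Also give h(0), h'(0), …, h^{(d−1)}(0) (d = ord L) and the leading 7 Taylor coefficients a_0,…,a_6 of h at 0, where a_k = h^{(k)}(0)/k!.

f: a_k = 2, 2, 1, 1/3, 1/12, 1/60, 1/360, …
g: a_k = 0, -6, 0, 4, 0, -4/5, 0, …
Sum ⇒ L₀ = lclm(L_f,L_g) in ℚ(x)⟨Dx⟩.
h₀' ⇒ L via d/dx closure of L₀.
L = 4 - 4·Dx + Dx^2 - Dx^3  (order 3).
h: a_k = -4, 2, 13, 1/3, -47/12, 1/60, 193/360, …
ICs: h(0) = -4, h′(0) = 2, h′′(0) = 26.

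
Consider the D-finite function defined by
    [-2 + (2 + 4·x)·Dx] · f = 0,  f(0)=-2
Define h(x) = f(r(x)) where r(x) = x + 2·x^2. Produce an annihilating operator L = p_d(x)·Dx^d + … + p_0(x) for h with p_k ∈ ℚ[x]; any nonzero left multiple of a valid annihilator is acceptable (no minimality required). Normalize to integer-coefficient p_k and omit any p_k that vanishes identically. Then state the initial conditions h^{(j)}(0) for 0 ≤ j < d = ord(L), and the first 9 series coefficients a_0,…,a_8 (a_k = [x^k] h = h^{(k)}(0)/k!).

f: a_k = -2, -2, 1, -1, 5/4, -7/4, 21/8, -33/8, 429/64, …
h₀=f(r): pull back L_f along r ⇒ L₀.
L = (-1 - 4·x) + (1 + 2·x + 4·x^2)·Dx  (order 1).
h: a_k = -2, -2, -3, 3, -3/4, -15/4, 57/8, -21/8, -867/64, …
ICs: h(0) = -2.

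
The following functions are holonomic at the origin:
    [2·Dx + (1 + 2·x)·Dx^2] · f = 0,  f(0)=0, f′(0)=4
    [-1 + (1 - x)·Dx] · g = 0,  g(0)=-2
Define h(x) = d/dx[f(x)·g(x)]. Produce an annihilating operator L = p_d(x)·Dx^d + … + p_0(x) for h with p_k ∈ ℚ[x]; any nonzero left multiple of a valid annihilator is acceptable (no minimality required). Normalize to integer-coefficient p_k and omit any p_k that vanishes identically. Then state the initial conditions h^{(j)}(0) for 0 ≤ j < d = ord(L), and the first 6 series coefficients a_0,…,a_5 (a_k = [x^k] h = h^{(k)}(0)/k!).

L = 8 + (-1 + 10·x)·Dx + (-1 - x + 2·x^2)·Dx^2  (order 2).
h: a_k = -8, 0, -32, 64/3, -304/3, 672/5, …
ICs: h(0) = -8, h′(0) = 0.

f: a_k = 0, 4, -4, 16/3, -8, 64/5, …
g: a_k = -2, -2, -2, -2, -2, -2, …
Product ⇒ symmetric product L₀, ord ≤ 2.
Derive L from L₀ (diff closure).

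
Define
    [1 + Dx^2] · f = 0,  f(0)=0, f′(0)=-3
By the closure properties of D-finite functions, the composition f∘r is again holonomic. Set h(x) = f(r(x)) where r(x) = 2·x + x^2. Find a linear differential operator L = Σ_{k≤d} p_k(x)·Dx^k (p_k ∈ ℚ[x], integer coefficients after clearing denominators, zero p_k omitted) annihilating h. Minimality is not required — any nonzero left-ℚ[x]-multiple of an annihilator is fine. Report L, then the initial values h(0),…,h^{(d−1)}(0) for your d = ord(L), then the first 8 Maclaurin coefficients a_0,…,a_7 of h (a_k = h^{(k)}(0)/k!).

f: a_k = 0, -3, 0, 1/2, 0, -1/40, 0, 1/1680, …
L₀ from L_f via x↦r, Dx↦r'^{-1}Dx.
L = (4 + 12·x + 12·x^2 + 4·x^3) - Dx + (1 + x)·Dx^2  (order 2).
h: a_k = 0, -6, -3, 4, 6, 11/5, -3/2, -202/105, …
ICs: h(0) = 0, h′(0) = -6.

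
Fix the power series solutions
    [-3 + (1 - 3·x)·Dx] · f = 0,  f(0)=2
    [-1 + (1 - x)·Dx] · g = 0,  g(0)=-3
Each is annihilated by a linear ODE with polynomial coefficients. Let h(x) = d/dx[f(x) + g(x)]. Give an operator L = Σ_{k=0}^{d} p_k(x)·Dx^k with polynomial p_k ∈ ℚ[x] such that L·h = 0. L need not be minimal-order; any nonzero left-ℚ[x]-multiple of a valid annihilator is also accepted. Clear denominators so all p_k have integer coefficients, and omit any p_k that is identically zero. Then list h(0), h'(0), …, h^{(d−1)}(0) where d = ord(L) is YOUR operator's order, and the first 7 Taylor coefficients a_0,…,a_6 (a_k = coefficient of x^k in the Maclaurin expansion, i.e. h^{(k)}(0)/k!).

f: a_k = 2, 6, 18, 54, 162, 486, 1458, …
g: a_k = -3, -3, -3, -3, -3, -3, -3, …
h₀=f+g: left-lcm gives L₀, ord ≤ 2.
Differentiate: ansatz ord ≤ ord L₀ ⇒ L.
L = 18 + (-12 + 18·x)·Dx + (1 - 4·x + 3·x^2)·Dx^2  (order 2).
h: a_k = 3, 30, 153, 636, 2415, 8730, 30597, …
ICs: h(0) = 3, h′(0) = 30.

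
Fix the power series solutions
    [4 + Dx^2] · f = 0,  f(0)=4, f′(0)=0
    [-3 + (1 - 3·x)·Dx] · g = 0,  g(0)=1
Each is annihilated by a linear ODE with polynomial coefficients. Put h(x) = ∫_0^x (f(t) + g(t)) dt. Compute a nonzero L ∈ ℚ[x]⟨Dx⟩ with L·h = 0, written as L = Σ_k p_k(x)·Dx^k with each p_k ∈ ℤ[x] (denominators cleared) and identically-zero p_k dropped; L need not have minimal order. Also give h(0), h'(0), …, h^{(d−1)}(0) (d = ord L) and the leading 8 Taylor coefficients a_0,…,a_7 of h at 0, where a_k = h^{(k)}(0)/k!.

f: a_k = 4, 0, -8, 0, 8/3, 0, -16/45, 0, …
g: a_k = 1, 3, 9, 27, 81, 243, 729, 2187, …
f+g: L₀ = lclm(L_f,L_g), ord ≤ 2+1.
h=∫₀ˣh₀: take L = L₀·Dx.
L = (-348 + 144·x - 216·x^2)·Dx + (44 - 180·x + 216·x^2 - 216·x^3)·Dx^2 + (-87 + 36·x - 54·x^2)·Dx^3 + (11 - 45·x + 54·x^2 - 54·x^3)·Dx^4  (order 4).
h: a_k = 0, 5, 3/2, 1/3, 27/4, 251/15, 81/2, 32789/315, …
ICs: h(0) = 0, h′(0) = 5, h′′(0) = 3, h′′′(0) = 2.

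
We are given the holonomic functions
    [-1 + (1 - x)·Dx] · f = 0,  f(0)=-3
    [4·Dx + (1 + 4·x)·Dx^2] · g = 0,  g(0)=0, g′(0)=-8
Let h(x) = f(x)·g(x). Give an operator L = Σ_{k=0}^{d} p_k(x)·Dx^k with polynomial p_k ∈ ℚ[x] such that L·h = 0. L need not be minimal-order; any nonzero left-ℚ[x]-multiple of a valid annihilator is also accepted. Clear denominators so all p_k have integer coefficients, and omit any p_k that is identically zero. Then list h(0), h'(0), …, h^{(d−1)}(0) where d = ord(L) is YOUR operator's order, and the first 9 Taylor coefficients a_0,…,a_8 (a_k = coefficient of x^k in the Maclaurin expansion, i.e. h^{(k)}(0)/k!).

f: a_k = -3, -3, -3, -3, -3, -3, -3, -3, -3, …
g: a_k = 0, -8, 16, -128/3, 128, -2048/5, 4096/3, -32768/7, 16384, …
Sym-product of L_f,L_g gives L₀ (≤ ord 2).
L = 4 + (-2 + 12·x)·Dx + (-1 - 3·x + 4·x^2)·Dx^2  (order 2).
h: a_k = 0, 24, -24, 104, -280, 4744/5, -15736/5, 381368/35, -1338952/35, …
ICs: h(0) = 0, h′(0) = 24.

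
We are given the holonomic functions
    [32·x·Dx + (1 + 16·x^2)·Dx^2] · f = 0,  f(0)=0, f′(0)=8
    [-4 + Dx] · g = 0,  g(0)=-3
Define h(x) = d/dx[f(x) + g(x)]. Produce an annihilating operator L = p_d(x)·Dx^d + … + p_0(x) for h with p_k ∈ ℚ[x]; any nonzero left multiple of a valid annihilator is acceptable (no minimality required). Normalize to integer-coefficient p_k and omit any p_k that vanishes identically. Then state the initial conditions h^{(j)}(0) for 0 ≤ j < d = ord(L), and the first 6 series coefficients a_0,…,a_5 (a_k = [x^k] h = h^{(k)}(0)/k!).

L = (32 - 256·x - 512·x^2) + (-12 + 48·x + 64·x^2 - 256·x^3)·Dx + (1 + 4·x + 16·x^2 + 64·x^3)·Dx^2  (order 2).
h: a_k = -4, -48, -224, -128, 1920, -512/5, …
ICs: h(0) = -4, h′(0) = -48.

f: a_k = 0, 8, 0, -128/3, 0, 2048/5, …
g: a_k = -3, -12, -24, -32, -32, -128/5, …
L₀ := lclm(L_f,L_g); ord L₀ ≤ 2+1.
Derive L from L₀ (diff closure).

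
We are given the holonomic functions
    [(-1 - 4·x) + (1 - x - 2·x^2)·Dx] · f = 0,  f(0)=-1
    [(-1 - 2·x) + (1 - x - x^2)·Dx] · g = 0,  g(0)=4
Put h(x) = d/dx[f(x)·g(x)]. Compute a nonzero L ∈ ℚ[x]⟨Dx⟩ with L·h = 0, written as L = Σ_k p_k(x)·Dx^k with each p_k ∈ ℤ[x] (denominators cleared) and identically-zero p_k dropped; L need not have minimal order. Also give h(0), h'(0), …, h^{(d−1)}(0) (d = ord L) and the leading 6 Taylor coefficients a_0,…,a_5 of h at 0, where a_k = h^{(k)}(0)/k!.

L = (12 + 6·x - 36·x^2 - 112·x^3 + 36·x^4 + 180·x^5 + 80·x^6) + (-2 + 21·x^2 - 8·x^3 - 50·x^4 + 3·x^5 + 42·x^6 + 16·x^7)·Dx  (order 1).
h: a_k = -8, -48, -156, -480, -1280, -3288, …
ICs: h(0) = -8.

f: a_k = -1, -1, -3, -5, -11, -21, …
g: a_k = 4, 4, 8, 12, 20, 32, …
h₀=f·g: eliminate ⇒ L₀, order ≤ 1·1.
h=h₀': d/dx-closure on L₀ ⇒ L.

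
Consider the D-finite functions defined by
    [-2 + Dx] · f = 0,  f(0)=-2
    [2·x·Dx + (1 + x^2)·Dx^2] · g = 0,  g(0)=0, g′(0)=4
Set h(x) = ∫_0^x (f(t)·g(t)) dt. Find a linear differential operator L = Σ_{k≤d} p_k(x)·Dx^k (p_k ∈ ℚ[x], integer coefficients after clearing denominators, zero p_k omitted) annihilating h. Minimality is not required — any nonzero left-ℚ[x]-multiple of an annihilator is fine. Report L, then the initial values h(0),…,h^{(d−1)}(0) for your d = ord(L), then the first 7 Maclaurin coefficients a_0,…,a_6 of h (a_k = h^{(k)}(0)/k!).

f: a_k = -2, -4, -4, -8/3, -4/3, -8/15, -8/45, …
g: a_k = 0, 4, 0, -4/3, 0, 4/5, 0, …
Sym-product of L_f,L_g gives L₀ (≤ ord 2).
h=∫h₀ ⇒ L = L₀·Dx.
L = (4 - 4·x + 4·x^2)·Dx + (-4 + 2·x - 4·x^2)·Dx^2 + (1 + x^2)·Dx^3  (order 3).
h: a_k = 0, 0, -4, -16/3, -10/3, -16/15, -4/15, …
ICs: h(0) = 0, h′(0) = 0, h′′(0) = -8.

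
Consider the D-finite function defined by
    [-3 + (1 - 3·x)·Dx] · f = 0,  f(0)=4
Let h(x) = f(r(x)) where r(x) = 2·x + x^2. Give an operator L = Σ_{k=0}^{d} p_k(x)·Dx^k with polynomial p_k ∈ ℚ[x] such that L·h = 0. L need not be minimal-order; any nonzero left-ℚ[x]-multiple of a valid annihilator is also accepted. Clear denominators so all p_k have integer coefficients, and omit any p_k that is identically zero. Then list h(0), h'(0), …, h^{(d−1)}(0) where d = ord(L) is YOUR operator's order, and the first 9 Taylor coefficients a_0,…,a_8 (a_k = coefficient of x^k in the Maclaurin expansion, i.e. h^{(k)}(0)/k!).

L = (6 + 6·x) + (-1 + 6·x + 3·x^2)·Dx  (order 1).
h: a_k = 4, 24, 156, 1008, 6516, 42120, 272268, 1759968, 11376612, …
ICs: h(0) = 4.

f: a_k = 4, 12, 36, 108, 324, 972, 2916, 8748, 26244, …
Substitute x→r, Dx→(1/r')Dx; clear ⇒ L₀.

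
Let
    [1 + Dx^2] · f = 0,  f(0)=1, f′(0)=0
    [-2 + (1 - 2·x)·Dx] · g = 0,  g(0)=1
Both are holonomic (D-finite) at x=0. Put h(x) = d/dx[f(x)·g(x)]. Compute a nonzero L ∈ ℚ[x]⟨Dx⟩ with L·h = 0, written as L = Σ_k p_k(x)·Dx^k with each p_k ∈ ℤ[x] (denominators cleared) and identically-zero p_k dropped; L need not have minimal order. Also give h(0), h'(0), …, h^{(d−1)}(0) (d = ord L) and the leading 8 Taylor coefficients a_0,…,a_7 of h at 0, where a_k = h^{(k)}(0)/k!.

L = (-7 - 4·x + 4·x^2) + (-4 + 8·x)·Dx + (1 - 4·x + 4·x^2)·Dx^2  (order 2).
h: a_k = 2, 7, 21, 337/6, 1685/12, 40439/120, 283073/360, 9058337/5040, …
ICs: h(0) = 2, h′(0) = 7.

f: a_k = 1, 0, -1/2, 0, 1/24, 0, -1/720, 0, …
g: a_k = 1, 2, 4, 8, 16, 32, 64, 128, …
h₀=f·g: eliminate ⇒ L₀, order ≤ 2·1.
h₀' ⇒ L via d/dx closure of L₀.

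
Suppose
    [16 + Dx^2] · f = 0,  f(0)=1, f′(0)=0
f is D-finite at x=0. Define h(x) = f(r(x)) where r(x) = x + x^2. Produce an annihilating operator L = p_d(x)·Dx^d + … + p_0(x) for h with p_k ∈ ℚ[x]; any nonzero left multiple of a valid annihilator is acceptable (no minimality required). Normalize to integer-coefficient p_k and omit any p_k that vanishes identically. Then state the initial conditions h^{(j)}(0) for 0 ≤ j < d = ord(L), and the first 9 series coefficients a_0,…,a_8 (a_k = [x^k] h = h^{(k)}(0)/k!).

L = (16 + 96·x + 192·x^2 + 128·x^3) - 2·Dx + (1 + 2·x)·Dx^2  (order 2).
h: a_k = 1, 0, -8, -16, 8/3, 128/3, 2624/45, 128/15, -23008/315, …
ICs: h(0) = 1, h′(0) = 0.

f: a_k = 1, 0, -8, 0, 32/3, 0, -256/45, 0, 512/315, …
Substitute x→r, Dx→(1/r')Dx; clear ⇒ L₀.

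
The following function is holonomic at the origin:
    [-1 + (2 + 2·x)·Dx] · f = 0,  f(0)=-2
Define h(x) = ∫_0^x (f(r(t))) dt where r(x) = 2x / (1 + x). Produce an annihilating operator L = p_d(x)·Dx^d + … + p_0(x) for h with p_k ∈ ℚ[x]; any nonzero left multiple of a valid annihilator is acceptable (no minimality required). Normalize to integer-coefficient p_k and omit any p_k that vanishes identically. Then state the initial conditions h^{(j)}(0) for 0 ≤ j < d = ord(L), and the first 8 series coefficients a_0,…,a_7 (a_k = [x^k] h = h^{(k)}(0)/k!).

L = -Dx + (1 + 4·x + 3·x^2)·Dx^2  (order 2).
h: a_k = 0, -2, -1, 1, -5/4, 37/20, -25/8, 327/56, …
ICs: h(0) = 0, h′(0) = -2.

f: a_k = -2, -1, 1/4, -1/8, 5/64, -7/128, 21/512, -33/1024, …
f∘r: x↦r, Dx↦Dx/r' in L_f ⇒ L₀.
h=∫h₀ ⇒ L = L₀·Dx.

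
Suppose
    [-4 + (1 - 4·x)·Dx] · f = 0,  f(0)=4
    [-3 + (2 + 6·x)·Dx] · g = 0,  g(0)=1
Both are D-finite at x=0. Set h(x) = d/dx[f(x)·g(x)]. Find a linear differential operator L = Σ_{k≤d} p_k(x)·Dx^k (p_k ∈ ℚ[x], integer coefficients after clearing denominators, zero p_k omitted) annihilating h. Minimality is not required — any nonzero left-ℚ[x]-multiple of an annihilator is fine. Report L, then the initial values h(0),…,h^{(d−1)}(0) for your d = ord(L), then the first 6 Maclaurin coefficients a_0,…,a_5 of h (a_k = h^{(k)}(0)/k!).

L = (167 + 792·x + 432·x^2) + (-22 - 2·x + 288·x^2 + 288·x^3)·Dx  (order 1).
h: a_k = 22, 167, 4089/4, 43211/8, 1736945/64, 16628745/128, …
ICs: h(0) = 22.

f: a_k = 4, 16, 64, 256, 1024, 4096, …
g: a_k = 1, 3/2, -9/8, 27/16, -405/128, 1701/256, …
h₀=f·g: eliminate ⇒ L₀, order ≤ 1·1.
h=h₀': d/dx-closure on L₀ ⇒ L.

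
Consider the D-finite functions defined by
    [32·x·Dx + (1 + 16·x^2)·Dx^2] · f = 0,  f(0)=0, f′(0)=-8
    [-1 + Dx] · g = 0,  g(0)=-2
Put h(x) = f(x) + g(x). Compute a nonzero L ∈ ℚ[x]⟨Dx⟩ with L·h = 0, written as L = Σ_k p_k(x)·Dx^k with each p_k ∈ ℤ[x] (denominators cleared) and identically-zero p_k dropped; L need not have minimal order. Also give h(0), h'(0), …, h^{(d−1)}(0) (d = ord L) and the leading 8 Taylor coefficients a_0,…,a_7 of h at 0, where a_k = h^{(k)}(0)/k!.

L = (32 - 32·x - 1536·x^2 - 512·x^3)·Dx + (-33 + 1504·x^2 - 256·x^4)·Dx^2 + (1 + 32·x + 32·x^2 + 512·x^3 + 256·x^4)·Dx^3  (order 3).
h: a_k = -2, -10, -1, 127/3, -1/12, -24577/60, -1/360, 11796479/2520, …
ICs: h(0) = -2, h′(0) = -10, h′′(0) = -2.

f: a_k = 0, -8, 0, 128/3, 0, -2048/5, 0, 32768/7, …
g: a_k = -2, -2, -1, -1/3, -1/12, -1/60, -1/360, -1/2520, …
f+g: L₀ = lclm(L_f,L_g), ord ≤ 2+1.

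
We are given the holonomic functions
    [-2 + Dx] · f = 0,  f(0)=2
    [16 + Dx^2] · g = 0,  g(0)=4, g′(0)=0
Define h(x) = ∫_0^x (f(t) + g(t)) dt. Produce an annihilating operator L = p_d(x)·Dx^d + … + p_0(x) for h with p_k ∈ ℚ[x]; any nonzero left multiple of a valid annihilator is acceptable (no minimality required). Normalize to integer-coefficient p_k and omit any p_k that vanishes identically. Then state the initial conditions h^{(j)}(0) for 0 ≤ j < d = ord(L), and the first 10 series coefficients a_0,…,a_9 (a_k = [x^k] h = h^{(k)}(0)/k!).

L = -32·Dx + 16·Dx^2 - 2·Dx^3 + Dx^4  (order 4).
h: a_k = 0, 6, 2, -28/3, 2/3, 44/5, 4/45, -1016/315, 2/315, 76/105, …
ICs: h(0) = 0, h′(0) = 6, h′′(0) = 4, h′′′(0) = -56.

f: a_k = 2, 4, 4, 8/3, 4/3, 8/15, 8/45, 16/315, 4/315, 8/2835, …
g: a_k = 4, 0, -32, 0, 128/3, 0, -1024/45, 0, 2048/315, 0, …
Sum ⇒ L₀ = lclm(L_f,L_g) in ℚ(x)⟨Dx⟩.
h=∫h₀ ⇒ L = L₀·Dx.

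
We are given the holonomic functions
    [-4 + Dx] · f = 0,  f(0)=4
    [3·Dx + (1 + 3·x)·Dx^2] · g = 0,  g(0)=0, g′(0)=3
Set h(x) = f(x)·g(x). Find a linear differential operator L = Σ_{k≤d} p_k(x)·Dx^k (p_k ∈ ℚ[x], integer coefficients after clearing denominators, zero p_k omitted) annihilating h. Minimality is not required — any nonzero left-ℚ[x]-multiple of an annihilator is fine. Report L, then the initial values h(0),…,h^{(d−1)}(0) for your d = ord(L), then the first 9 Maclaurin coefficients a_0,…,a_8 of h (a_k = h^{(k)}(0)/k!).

L = (4 + 48·x) + (-5 - 24·x)·Dx + (1 + 3·x)·Dx^2  (order 2).
h: a_k = 0, 12, 30, 60, 47, 472/5, -62, 31036/105, -21487/30, …
ICs: h(0) = 0, h′(0) = 12.

f: a_k = 4, 16, 32, 128/3, 128/3, 512/15, 1024/45, 4096/315, 2048/315, …
g: a_k = 0, 3, -9/2, 9, -81/4, 243/5, -243/2, 2187/7, -6561/8, …
f·g: L₀ = L_f ⊗_s L_g, ord ≤ 1·2.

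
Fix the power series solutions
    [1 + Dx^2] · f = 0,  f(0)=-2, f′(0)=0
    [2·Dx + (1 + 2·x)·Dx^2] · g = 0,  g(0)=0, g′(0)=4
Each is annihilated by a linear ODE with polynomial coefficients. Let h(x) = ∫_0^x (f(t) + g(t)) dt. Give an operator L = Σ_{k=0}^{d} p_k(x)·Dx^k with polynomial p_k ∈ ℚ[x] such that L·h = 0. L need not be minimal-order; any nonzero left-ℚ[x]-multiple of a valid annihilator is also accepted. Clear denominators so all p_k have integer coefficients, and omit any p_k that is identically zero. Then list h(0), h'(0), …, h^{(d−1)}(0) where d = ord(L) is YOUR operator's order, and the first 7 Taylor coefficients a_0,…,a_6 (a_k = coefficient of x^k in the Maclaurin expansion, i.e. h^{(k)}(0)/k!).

f: a_k = -2, 0, 1, 0, -1/12, 0, 1/360, …
g: a_k = 0, 4, -4, 16/3, -8, 64/5, -64/3, …
h₀=f+g: left-lcm gives L₀, ord ≤ 4.
∫: right-multiply L₀ by Dx.
L = (50 + 8·x + 8·x^2)·Dx^2 + (9 + 22·x + 12·x^2 + 8·x^3)·Dx^3 + (50 + 8·x + 8·x^2)·Dx^4 + (9 + 22·x + 12·x^2 + 8·x^3)·Dx^5  (order 5).
h: a_k = 0, -2, 2, -1, 4/3, -97/60, 32/15, …
ICs: h(0) = 0, h′(0) = -2, h′′(0) = 4, h′′′(0) = -6, h′′′′(0) = 32.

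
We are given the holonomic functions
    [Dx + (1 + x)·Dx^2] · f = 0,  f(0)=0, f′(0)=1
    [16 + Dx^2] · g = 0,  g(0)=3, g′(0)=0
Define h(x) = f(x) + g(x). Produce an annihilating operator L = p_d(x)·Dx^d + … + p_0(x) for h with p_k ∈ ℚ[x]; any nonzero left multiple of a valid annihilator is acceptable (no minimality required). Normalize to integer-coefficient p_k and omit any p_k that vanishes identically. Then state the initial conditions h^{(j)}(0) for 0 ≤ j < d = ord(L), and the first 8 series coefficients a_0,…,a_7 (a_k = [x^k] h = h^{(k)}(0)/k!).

L = (176 + 256·x + 128·x^2)·Dx + (144 + 400·x + 384·x^2 + 128·x^3)·Dx^2 + (11 + 16·x + 8·x^2)·Dx^3 + (9 + 25·x + 24·x^2 + 8·x^3)·Dx^4  (order 4).
h: a_k = 3, 1, -49/2, 1/3, 127/4, 1/5, -517/30, 1/7, …
ICs: h(0) = 3, h′(0) = 1, h′′(0) = -49, h′′′(0) = 2.

f: a_k = 0, 1, -1/2, 1/3, -1/4, 1/5, -1/6, 1/7, …
g: a_k = 3, 0, -24, 0, 32, 0, -256/15, 0, …
L₀ := lclm(L_f,L_g); ord L₀ ≤ 2+2.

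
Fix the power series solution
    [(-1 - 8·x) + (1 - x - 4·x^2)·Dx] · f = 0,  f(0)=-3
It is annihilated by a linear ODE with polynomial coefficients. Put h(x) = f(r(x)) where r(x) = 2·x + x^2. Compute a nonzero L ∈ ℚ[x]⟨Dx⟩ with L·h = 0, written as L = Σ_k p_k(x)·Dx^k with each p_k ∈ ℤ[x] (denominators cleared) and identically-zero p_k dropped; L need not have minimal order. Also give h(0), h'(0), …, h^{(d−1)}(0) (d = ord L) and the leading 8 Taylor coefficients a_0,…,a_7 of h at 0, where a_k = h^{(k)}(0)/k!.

f: a_k = -3, -3, -15, -27, -87, -195, -543, -1323, …
h₀=f(r): pull back L_f along r ⇒ L₀.
L = (2 + 34·x + 48·x^2 + 16·x^3) + (-1 + 2·x + 17·x^2 + 16·x^3 + 4·x^4)·Dx  (order 1).
h: a_k = -3, -6, -63, -276, -1731, -9186, -52467, -289896, …
ICs: h(0) = -3.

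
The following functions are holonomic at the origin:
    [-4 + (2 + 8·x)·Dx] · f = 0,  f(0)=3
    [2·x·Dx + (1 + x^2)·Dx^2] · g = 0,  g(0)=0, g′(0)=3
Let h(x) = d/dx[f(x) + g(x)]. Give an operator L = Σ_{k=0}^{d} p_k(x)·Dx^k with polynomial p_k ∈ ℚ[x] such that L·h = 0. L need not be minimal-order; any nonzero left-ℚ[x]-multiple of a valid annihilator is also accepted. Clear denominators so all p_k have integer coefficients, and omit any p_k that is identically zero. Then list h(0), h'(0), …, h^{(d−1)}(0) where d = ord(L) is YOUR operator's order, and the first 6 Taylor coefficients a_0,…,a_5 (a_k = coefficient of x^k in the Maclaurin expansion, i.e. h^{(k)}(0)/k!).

f: a_k = 3, 6, -6, 12, -30, 84, …
g: a_k = 0, 3, 0, -1, 0, 3/5, …
Sum ⇒ L₀ = lclm(L_f,L_g) in ℚ(x)⟨Dx⟩.
h=h₀': d/dx-closure on L₀ ⇒ L.
L = (-2 - 20·x + 6·x^2 + 12·x^3) + (-7 - 8·x - 25·x^2 + 24·x^3 + 42·x^4)·Dx + (-1 - 3·x + 6·x^2 + 9·x^3 + 7·x^4 + 12·x^5)·Dx^2  (order 2).
h: a_k = 9, -12, 33, -120, 423, -1512, …
ICs: h(0) = 9, h′(0) = -12.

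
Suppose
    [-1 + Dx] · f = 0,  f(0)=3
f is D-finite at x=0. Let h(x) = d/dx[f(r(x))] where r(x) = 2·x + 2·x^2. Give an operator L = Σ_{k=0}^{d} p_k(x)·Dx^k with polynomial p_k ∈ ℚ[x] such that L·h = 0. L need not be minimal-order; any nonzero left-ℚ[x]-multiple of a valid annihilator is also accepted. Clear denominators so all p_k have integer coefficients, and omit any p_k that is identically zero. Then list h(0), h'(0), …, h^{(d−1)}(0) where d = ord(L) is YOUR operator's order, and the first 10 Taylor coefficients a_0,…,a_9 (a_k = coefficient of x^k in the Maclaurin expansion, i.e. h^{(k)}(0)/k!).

L = (4 + 8·x + 8·x^2) + (-1 - 2·x)·Dx  (order 1).
h: a_k = 6, 24, 48, 80, 104, 608/5, 1856/15, 12224/105, 2096/21, 75968/945, …
ICs: h(0) = 6.

f: a_k = 3, 3, 3/2, 1/2, 1/8, 1/40, 1/240, 1/1680, 1/13440, 1/120960, …
L₀ from L_f via x↦r, Dx↦r'^{-1}Dx.
h=h₀': d/dx-closure on L₀ ⇒ L.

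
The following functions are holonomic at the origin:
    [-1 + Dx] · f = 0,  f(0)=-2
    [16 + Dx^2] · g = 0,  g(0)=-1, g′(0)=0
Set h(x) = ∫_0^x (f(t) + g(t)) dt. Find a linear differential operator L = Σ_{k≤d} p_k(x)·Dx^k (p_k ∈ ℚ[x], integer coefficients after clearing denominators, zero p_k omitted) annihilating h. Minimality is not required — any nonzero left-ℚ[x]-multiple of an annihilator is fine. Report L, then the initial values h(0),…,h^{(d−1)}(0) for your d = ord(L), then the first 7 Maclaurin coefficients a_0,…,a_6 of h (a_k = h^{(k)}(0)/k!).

L = -16·Dx + 16·Dx^2 - Dx^3 + Dx^4  (order 4).
h: a_k = 0, -3, -1, 7/3, -1/12, -43/20, -1/360, …
ICs: h(0) = 0, h′(0) = -3, h′′(0) = -2, h′′′(0) = 14.

f: a_k = -2, -2, -1, -1/3, -1/12, -1/60, -1/360, …
g: a_k = -1, 0, 8, 0, -32/3, 0, 256/45, …
Weyl lclm of L_f,L_g ⇒ L₀ (ord ≤ 3).
h=∫₀ˣh₀: take L = L₀·Dx.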